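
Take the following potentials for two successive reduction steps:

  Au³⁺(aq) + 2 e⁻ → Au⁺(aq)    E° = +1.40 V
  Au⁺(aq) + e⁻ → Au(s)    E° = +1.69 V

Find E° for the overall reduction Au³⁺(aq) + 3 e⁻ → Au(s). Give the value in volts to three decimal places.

+1.497 V

Adding the free-energy changes (−nFE°) of the two steps gives −n₃FE°₃ = −n₁FE°₁ − n₂FE°₂.
E°₃ = (2×+1.40 + 1×+1.69) / 3 = (+4.490) / 3 = +1.497 V.
E° values themselves are not directly additive — weighting by electron count is essential.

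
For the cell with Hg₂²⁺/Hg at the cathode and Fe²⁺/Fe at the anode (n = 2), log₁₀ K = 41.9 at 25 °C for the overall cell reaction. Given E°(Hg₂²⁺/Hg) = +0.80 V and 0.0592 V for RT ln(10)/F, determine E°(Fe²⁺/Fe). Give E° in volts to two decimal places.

-0.44 V

E°cell = (0.0592/n)·log K = (0.0592/2)(41.9) = +1.240 V.
Since Hg₂²⁺/Hg is the cathode and Fe²⁺/Fe the anode, E°cell = E°(Hg₂²⁺/Hg) − E°(Fe²⁺/Fe).
So E°(Fe²⁺/Fe) = E°(Hg₂²⁺/Hg) − E°cell = (+0.80) − (+1.240) = -0.44 V.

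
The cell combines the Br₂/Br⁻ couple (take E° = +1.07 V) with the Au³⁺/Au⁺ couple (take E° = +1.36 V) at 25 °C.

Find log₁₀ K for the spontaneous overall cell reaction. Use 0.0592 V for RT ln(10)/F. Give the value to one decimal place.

9.8

Cathode: Au³⁺/Au⁺; anode: Br₂/Br⁻. E°cell = +0.29 V, n = 2.
log K = nE°cell / 0.0592 = (2)(+0.29) / 0.0592 = 9.8.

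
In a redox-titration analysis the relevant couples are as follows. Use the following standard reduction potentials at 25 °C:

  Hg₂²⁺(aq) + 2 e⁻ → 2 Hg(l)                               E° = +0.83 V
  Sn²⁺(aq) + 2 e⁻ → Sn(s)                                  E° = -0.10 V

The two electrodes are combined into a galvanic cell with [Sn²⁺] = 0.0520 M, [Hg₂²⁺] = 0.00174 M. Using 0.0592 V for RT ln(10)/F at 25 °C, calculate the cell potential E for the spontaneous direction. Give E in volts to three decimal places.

Hg₂²⁺/Hg is the cathode (higher E°), Sn²⁺/Sn the anode: E°cell = +0.83 − (-0.10) = +0.93 V, n = 2.
Overall: Hg₂²⁺(aq) + Sn(s) → 2 Hg(l) + Sn²⁺(aq)
Q = [Sn²⁺] / ([Hg₂²⁺]); log Q = 1.475.
E = E° − (0.0592/n) log Q = +0.93 − (0.0592/2)(1.475) = +0.886 V.

+0.886 V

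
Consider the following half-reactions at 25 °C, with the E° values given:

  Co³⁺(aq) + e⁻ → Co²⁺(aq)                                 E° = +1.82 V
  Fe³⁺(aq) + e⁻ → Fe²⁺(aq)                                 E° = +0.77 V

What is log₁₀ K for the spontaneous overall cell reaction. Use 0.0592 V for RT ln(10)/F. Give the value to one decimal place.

17.7

Cathode: Co³⁺/Co²⁺; anode: Fe³⁺/Fe²⁺. E°cell = +1.05 V, n = 1.
log K = nE°cell / 0.0592 = (1)(+1.05) / 0.0592 = 17.7.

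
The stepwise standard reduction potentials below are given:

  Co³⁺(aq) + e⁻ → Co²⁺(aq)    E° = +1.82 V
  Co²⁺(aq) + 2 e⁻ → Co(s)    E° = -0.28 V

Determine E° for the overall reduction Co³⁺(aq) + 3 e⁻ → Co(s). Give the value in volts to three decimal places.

Standard free energies of sequential steps add: ΔG°₃ = ΔG°₁ + ΔG°₂, so n₃E°₃ = n₁E°₁ + n₂E°₂.
E°₃ = (1×+1.82 + 2×-0.28) / 3 = (+1.260) / 3 = +0.420 V.
E° values themselves are not directly additive — weighting by electron count is essential.

+0.420 V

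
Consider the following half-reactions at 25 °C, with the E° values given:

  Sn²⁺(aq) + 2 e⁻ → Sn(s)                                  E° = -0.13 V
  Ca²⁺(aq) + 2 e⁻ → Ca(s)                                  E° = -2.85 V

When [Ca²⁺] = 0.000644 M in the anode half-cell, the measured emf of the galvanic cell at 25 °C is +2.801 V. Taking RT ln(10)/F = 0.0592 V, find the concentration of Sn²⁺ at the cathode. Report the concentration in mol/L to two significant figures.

0.35 M

Sn²⁺/Sn is the cathode, Ca²⁺/Ca the anode: E°cell = +2.72 V, n = 2.
Overall reaction: Sn²⁺(aq) + Ca(s) → Sn(s) + Ca²⁺(aq); Q = [Ca²⁺]^1/[Sn²⁺]^1.
From E = E° − (0.0592/n) log Q: log Q = (E° − E)·n/0.0592 = (+2.72 − (+2.801))·2/0.0592 = -2.7365.
So 1·log[Sn²⁺] = 1·log(0.000644) − log Q = -3.1911 − (-2.7365) = -0.4546; [Sn²⁺] = 10^(-0.4546) ≈ 0.35 M.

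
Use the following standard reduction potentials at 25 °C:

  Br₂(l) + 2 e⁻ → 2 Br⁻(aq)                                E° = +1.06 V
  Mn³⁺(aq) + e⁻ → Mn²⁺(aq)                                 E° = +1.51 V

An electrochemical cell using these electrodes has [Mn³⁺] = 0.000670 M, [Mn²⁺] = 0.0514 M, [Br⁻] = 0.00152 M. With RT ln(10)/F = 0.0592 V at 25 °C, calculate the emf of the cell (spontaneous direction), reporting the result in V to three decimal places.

Mn³⁺/Mn²⁺ is the cathode (higher E°), Br₂/Br⁻ the anode: E°cell = +1.51 − (+1.06) = +0.45 V, n = 2.
Overall: 2 Mn³⁺(aq) + 2 Br⁻(aq) → 2 Mn²⁺(aq) + Br₂(l)
Q = [Mn²⁺]^2 / ([Mn³⁺]^2·[Br⁻]^2); log Q = 9.406.
E = E° − (0.0592/n) log Q = +0.45 − (0.0592/2)(9.406) = +0.172 V.

+0.172 V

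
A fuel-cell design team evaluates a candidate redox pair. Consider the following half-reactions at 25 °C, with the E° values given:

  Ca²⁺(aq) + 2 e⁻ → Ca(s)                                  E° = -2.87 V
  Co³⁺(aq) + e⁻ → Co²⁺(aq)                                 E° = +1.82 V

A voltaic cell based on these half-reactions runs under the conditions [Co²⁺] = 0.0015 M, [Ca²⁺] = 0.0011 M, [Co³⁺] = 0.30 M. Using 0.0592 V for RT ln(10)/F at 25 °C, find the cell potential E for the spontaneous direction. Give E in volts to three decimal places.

Co³⁺/Co²⁺ is the cathode (higher E°), Ca²⁺/Ca the anode: E°cell = +1.82 − (-2.87) = +4.69 V, n = 2.
Overall: 2 Co³⁺(aq) + Ca(s) → 2 Co²⁺(aq) + Ca²⁺(aq)
Q = [Co²⁺]^2·[Ca²⁺] / ([Co³⁺]^2); log Q = -7.561.
E = E° − (0.0592/n) log Q = +4.69 − (0.0592/2)(-7.561) = +4.914 V.

+4.914 V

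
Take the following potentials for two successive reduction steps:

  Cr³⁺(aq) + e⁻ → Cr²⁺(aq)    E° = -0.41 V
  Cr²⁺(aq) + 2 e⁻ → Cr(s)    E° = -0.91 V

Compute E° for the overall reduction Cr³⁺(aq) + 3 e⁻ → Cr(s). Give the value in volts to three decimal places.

-0.743 V

Standard free energies of sequential steps add: ΔG°₃ = ΔG°₁ + ΔG°₂, so n₃E°₃ = n₁E°₁ + n₂E°₂.
E°₃ = (1×-0.41 + 2×-0.91) / 3 = (-2.230) / 3 = -0.743 V.
Simply averaging or adding the two E° values would be wrong; the electron-weighted sum is required.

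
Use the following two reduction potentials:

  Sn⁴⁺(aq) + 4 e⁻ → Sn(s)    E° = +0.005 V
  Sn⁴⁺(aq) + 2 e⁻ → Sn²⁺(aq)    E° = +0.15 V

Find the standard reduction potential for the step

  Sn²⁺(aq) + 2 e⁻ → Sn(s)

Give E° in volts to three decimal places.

-0.140 V

Sequential free energies add, so n₃E°₃ = n₁E°₁ + n₂E°₂.
With n₃ = 4, and the known step contributing 2×(+0.15) V, the unknown satisfies 2·E° = 4×(+0.005) − 2×(+0.15) = -0.280.
E° = -0.280 / 2 = -0.140 V.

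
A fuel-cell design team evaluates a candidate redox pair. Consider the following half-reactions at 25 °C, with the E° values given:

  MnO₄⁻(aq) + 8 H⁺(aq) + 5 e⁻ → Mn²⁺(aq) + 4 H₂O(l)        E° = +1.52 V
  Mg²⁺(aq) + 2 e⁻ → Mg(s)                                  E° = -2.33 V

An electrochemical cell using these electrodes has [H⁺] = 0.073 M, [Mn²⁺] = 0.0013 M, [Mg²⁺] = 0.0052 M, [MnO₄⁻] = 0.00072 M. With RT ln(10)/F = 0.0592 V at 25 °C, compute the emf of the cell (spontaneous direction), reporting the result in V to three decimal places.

MnO₄⁻/Mn²⁺ is the cathode (higher E°), Mg²⁺/Mg the anode: E°cell = +1.52 − (-2.33) = +3.85 V, n = 10.
Overall: 2 MnO₄⁻(aq) + 16 H⁺(aq) + 5 Mg(s) → 2 Mn²⁺(aq) + 8 H₂O(l) + 5 Mg²⁺(aq)
Q = [Mn²⁺]^2·[Mg²⁺]^5 / ([MnO₄⁻]^2·[H⁺]^16); log Q = 7.280.
E = E° − (0.0592/n) log Q = +3.85 − (0.0592/10)(7.280) = +3.807 V.

+3.807 V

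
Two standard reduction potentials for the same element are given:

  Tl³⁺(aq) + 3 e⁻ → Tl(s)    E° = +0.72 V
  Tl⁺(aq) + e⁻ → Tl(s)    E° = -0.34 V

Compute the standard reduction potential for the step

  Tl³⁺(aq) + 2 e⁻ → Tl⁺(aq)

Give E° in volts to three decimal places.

Sequential free energies add, so n₃E°₃ = n₁E°₁ + n₂E°₂.
With n₃ = 3, and the known step contributing 1×(-0.34) V, the unknown satisfies 2·E° = 3×(+0.72) − 1×(-0.34) = +2.500.
E° = +2.500 / 2 = +1.250 V.

+1.250 V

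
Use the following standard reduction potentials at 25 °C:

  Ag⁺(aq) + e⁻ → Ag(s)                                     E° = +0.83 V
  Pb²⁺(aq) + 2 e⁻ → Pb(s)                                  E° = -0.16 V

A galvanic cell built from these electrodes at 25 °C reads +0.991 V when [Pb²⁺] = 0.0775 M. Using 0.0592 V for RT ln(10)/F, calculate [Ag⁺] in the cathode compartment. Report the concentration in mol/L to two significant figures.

Ag⁺/Ag is the cathode, Pb²⁺/Pb the anode: E°cell = +0.99 V, n = 2.
Overall reaction: 2 Ag⁺(aq) + Pb(s) → 2 Ag(s) + Pb²⁺(aq); Q = [Pb²⁺]^1/[Ag⁺]^2.
From E = E° − (0.0592/n) log Q: log Q = (E° − E)·n/0.0592 = (+0.99 − (+0.991))·2/0.0592 = -0.0338.
So 2·log[Ag⁺] = 1·log(0.0775) − log Q = -1.1107 − (-0.0338) = -1.0769; log[Ag⁺] = -1.0769 / 2 = -0.5384; [Ag⁺] = 10^(-0.5384) ≈ 0.29 M.

0.29 M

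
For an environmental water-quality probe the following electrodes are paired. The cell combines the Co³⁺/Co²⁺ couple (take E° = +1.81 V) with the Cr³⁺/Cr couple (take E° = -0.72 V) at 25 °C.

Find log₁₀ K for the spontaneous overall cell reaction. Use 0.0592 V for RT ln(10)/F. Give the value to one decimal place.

128.2

Cathode: Co³⁺/Co²⁺; anode: Cr³⁺/Cr. E°cell = +2.53 V, n = 3.
log K = nE°cell / 0.0592 = (3)(+2.53) / 0.0592 = 128.2.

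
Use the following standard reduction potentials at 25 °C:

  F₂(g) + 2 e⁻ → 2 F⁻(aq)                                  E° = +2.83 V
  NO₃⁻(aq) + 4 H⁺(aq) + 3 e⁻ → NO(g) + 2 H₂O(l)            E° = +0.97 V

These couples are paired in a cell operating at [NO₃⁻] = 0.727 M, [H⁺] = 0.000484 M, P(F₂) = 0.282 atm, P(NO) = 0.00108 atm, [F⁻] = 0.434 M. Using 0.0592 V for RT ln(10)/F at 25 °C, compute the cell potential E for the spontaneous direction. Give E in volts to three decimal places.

+2.071 V

F₂/F⁻ is the cathode (higher E°), NO₃⁻/NO the anode: E°cell = +2.83 − (+0.97) = +1.86 V, n = 6.
Overall: 3 F₂(g) + 2 NO(g) + 4 H₂O(l) → 6 F⁻(aq) + 2 NO₃⁻(aq) + 8 H⁺(aq)
Q = [F⁻]^6·[NO₃⁻]^2·[H⁺]^8 / (P(F₂)^3·P(NO)^2); log Q = -21.391.
E = E° − (0.0592/n) log Q = +1.86 − (0.0592/6)(-21.391) = +2.071 V.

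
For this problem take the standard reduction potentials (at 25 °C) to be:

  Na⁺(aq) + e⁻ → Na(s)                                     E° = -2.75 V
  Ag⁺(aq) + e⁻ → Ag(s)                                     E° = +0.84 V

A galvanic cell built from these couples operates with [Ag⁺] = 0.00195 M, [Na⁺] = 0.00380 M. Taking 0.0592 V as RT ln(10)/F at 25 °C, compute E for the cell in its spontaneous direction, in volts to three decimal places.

+3.573 V

Ag⁺/Ag is the cathode (higher E°), Na⁺/Na the anode: E°cell = +0.84 − (-2.75) = +3.59 V, n = 1.
Overall: Ag⁺(aq) + Na(s) → Ag(s) + Na⁺(aq)
Q = [Na⁺] / ([Ag⁺]); log Q = 0.290.
E = E° − (0.0592/n) log Q = +3.59 − (0.0592/1)(0.290) = +3.573 V.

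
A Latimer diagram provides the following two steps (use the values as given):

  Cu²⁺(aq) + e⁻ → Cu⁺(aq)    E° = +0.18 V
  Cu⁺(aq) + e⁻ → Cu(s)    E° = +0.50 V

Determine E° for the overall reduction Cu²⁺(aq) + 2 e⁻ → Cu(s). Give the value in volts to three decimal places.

Standard free energies of sequential steps add: ΔG°₃ = ΔG°₁ + ΔG°₂, so n₃E°₃ = n₁E°₁ + n₂E°₂.
E°₃ = (1×+0.18 + 1×+0.50) / 2 = (+0.680) / 2 = +0.340 V.

+0.340 V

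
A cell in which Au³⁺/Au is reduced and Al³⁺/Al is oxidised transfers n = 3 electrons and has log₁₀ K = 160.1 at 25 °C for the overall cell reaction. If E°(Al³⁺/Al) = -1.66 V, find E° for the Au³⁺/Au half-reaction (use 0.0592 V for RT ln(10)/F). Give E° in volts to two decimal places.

+1.50 V

E°cell = (0.0592/n)·log K = (0.0592/3)(160.1) = +3.159 V.
Since Au³⁺/Au is the cathode and Al³⁺/Al the anode, E°cell = E°(Au³⁺/Au) − E°(Al³⁺/Al).
So E°(Au³⁺/Au) = E°cell + E°(Al³⁺/Al) = +3.159 + (-1.66) = +1.50 V.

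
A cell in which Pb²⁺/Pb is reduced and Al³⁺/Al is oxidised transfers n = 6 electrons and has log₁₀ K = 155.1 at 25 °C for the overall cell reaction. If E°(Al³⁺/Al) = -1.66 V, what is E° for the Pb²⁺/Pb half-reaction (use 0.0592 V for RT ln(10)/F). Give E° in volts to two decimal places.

-0.13 V

E°cell = (0.0592/n)·log K = (0.0592/6)(155.1) = +1.530 V.
Since Pb²⁺/Pb is the cathode and Al³⁺/Al the anode, E°cell = E°(Pb²⁺/Pb) − E°(Al³⁺/Al).
So E°(Pb²⁺/Pb) = E°cell + E°(Al³⁺/Al) = +1.530 + (-1.66) = -0.13 V.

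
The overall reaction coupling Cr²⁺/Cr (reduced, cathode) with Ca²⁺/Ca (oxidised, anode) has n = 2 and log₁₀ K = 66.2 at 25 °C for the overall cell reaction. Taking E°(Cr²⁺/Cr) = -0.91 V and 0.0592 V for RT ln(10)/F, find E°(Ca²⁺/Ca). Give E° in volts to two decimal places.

-2.87 V

E°cell = (0.0592/n)·log K = (0.0592/2)(66.2) = +1.960 V.
Since Cr²⁺/Cr is the cathode and Ca²⁺/Ca the anode, E°cell = E°(Cr²⁺/Cr) − E°(Ca²⁺/Ca).
So E°(Ca²⁺/Ca) = E°(Cr²⁺/Cr) − E°cell = (-0.91) − (+1.960) = -2.87 V.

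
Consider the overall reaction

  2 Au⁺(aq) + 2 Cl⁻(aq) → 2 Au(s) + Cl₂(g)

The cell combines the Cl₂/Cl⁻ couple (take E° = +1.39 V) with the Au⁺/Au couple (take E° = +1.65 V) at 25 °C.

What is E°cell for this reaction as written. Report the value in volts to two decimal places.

The Au⁺/Au couple has the higher reduction potential, so it is the cathode; Cl₂/Cl⁻ is oxidised at the anode.
E°cell = E°(cathode) − E°(anode) = (+1.65) − (+1.39) = +0.26 V.
Since E°cell > 0, the reaction is spontaneous under standard conditions.

+0.26 V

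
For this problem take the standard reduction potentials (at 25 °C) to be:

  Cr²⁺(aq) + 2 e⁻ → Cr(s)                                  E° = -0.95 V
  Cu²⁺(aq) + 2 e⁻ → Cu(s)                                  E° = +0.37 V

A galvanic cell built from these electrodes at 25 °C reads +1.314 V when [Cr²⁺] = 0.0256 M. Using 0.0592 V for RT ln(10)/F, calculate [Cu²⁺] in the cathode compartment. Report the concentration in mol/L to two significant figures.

0.016 M

Cu²⁺/Cu is the cathode, Cr²⁺/Cr the anode: E°cell = +1.32 V, n = 2.
Overall reaction: Cu²⁺(aq) + Cr(s) → Cu(s) + Cr²⁺(aq); Q = [Cr²⁺]^1/[Cu²⁺]^1.
From E = E° − (0.0592/n) log Q: log Q = (E° − E)·n/0.0592 = (+1.32 − (+1.314))·2/0.0592 = 0.2027.
So 1·log[Cu²⁺] = 1·log(0.0256) − log Q = -1.5918 − (0.2027) = -1.7945; [Cu²⁺] = 10^(-1.7945) ≈ 0.016 M.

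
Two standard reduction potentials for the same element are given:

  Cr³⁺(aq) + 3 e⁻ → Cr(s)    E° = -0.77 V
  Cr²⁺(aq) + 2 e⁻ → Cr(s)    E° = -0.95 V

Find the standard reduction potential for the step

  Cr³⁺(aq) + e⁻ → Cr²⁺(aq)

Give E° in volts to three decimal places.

-0.410 V

Sequential free energies add, so n₃E°₃ = n₁E°₁ + n₂E°₂.
With n₃ = 3, and the known step contributing 2×(-0.95) V, the unknown satisfies 1·E° = 3×(-0.77) − 2×(-0.95) = -0.410.
E° = -0.410 / 1 = -0.410 V.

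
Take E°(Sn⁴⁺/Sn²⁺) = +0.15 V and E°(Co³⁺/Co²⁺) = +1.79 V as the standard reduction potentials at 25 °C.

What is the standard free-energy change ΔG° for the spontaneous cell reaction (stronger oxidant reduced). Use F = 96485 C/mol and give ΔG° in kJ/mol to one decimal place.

-316.5 kJ/mol

Co³⁺/Co²⁺ (E° = +1.79 V) is the cathode; Sn⁴⁺/Sn²⁺ (E° = +0.15 V) is the anode, so E°cell = +1.64 V.
Balancing electrons gives n = 2 (lcm of 1 and 2).
ΔG° = −nFE° = −(2)(96485)(+1.64) = -316,471 J = -316.5 kJ/mol.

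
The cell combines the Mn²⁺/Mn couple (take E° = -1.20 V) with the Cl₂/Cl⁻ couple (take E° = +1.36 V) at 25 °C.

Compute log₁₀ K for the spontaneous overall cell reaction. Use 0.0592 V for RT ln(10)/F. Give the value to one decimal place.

Cathode: Cl₂/Cl⁻; anode: Mn²⁺/Mn. E°cell = +2.56 V, n = 2.
log K = nE°cell / 0.0592 = (2)(+2.56) / 0.0592 = 86.5.

86.5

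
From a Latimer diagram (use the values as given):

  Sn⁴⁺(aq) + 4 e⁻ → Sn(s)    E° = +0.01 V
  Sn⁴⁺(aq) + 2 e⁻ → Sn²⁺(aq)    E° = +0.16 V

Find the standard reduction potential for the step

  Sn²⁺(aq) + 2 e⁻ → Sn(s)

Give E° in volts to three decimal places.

-0.140 V

Sequential free energies add, so n₃E°₃ = n₁E°₁ + n₂E°₂.
With n₃ = 4, and the known step contributing 2×(+0.16) V, the unknown satisfies 2·E° = 4×(+0.01) − 2×(+0.16) = -0.280.
E° = -0.280 / 2 = -0.140 V.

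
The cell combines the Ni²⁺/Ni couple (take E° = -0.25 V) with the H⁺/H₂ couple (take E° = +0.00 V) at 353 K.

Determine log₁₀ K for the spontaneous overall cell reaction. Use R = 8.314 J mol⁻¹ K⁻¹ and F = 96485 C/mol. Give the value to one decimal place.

Cathode: H⁺/H₂; anode: Ni²⁺/Ni. E°cell = (+0.00) − (-0.25) = +0.25 V, with n = 2.
ΔG° = −nFE° = −RT ln K, so ln K = nFE°/(RT) = (2)(96485)(+0.25) / ((8.314)(353)) = 16.438.
log₁₀ K = 16.438 / ln 10 = 7.1.

7.1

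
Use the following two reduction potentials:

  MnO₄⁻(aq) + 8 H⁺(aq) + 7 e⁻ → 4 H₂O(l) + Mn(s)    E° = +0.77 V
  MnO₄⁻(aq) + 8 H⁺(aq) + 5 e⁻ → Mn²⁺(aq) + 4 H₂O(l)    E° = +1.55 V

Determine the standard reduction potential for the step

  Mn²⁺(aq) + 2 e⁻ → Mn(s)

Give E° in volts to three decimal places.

-1.180 V

Sequential free energies add, so n₃E°₃ = n₁E°₁ + n₂E°₂.
With n₃ = 7, and the known step contributing 5×(+1.55) V, the unknown satisfies 2·E° = 7×(+0.77) − 5×(+1.55) = -2.360.
E° = -2.360 / 2 = -1.180 V.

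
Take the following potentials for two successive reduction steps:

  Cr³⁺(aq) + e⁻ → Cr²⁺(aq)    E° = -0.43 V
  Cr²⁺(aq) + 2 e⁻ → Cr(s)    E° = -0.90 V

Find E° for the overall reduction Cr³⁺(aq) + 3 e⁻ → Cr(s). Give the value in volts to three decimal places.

Standard free energies of sequential steps add: ΔG°₃ = ΔG°₁ + ΔG°₂, so n₃E°₃ = n₁E°₁ + n₂E°₂.
E°₃ = (1×-0.43 + 2×-0.90) / 3 = (-2.230) / 3 = -0.743 V.

-0.743 V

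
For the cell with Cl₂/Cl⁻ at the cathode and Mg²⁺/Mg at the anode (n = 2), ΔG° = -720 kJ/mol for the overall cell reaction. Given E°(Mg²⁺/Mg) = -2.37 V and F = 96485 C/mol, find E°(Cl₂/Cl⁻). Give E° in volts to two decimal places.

+1.36 V

E°cell = −ΔG°/(nF) = −(-720×10³)/((2)(96485)) = +3.731 V.
Since Cl₂/Cl⁻ is the cathode and Mg²⁺/Mg the anode, E°cell = E°(Cl₂/Cl⁻) − E°(Mg²⁺/Mg).
So E°(Cl₂/Cl⁻) = E°cell + E°(Mg²⁺/Mg) = +3.731 + (-2.37) = +1.36 V.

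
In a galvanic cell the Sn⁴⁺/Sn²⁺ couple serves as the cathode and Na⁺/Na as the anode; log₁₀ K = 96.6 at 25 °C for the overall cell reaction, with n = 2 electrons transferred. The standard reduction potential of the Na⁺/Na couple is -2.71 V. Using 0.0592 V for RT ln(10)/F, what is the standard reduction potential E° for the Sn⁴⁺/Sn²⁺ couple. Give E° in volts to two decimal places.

+0.15 V

E°cell = (0.0592/n)·log K = (0.0592/2)(96.6) = +2.859 V.
Since Sn⁴⁺/Sn²⁺ is the cathode and Na⁺/Na the anode, E°cell = E°(Sn⁴⁺/Sn²⁺) − E°(Na⁺/Na).
So E°(Sn⁴⁺/Sn²⁺) = E°cell + E°(Na⁺/Na) = +2.859 + (-2.71) = +0.15 V.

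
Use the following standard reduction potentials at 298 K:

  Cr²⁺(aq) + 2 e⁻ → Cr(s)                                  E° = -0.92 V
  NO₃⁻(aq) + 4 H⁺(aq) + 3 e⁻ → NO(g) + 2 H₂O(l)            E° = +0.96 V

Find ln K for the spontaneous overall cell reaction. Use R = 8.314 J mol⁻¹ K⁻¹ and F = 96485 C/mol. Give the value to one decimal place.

Cathode: NO₃⁻/NO; anode: Cr²⁺/Cr. E°cell = (+0.96) − (-0.92) = +1.88 V, with n = 6.
ΔG° = −nFE° = −RT ln K, so ln K = nFE°/(RT) = (6)(96485)(+1.88) / ((8.314)(298)) = 439.281.

439.3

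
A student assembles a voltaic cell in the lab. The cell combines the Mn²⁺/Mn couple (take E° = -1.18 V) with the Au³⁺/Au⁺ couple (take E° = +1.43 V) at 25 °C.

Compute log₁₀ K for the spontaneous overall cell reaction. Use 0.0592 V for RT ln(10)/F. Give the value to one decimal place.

88.2

Cathode: Au³⁺/Au⁺; anode: Mn²⁺/Mn. E°cell = +2.61 V, n = 2.
log K = nE°cell / 0.0592 = (2)(+2.61) / 0.0592 = 88.2.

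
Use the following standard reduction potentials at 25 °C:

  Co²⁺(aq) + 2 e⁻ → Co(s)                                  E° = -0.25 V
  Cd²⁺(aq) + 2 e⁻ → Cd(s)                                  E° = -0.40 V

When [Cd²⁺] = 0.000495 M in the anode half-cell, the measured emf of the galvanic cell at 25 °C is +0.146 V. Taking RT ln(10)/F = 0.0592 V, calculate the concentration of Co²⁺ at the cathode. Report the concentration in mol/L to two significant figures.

0.00036 M

Co²⁺/Co is the cathode, Cd²⁺/Cd the anode: E°cell = +0.15 V, n = 2.
Overall reaction: Co²⁺(aq) + Cd(s) → Co(s) + Cd²⁺(aq); Q = [Cd²⁺]^1/[Co²⁺]^1.
From E = E° − (0.0592/n) log Q: log Q = (E° − E)·n/0.0592 = (+0.15 − (+0.146))·2/0.0592 = 0.1351.
So 1·log[Co²⁺] = 1·log(0.000495) − log Q = -3.3054 − (0.1351) = -3.4405; [Co²⁺] = 10^(-3.4405) ≈ 0.00036 M.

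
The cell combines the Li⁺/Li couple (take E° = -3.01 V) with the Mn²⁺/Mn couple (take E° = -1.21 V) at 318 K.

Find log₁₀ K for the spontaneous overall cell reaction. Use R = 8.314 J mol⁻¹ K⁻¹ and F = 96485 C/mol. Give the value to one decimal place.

Cathode: Mn²⁺/Mn; anode: Li⁺/Li. E°cell = (-1.21) − (-3.01) = +1.80 V, with n = 2.
ΔG° = −nFE° = −RT ln K, so ln K = nFE°/(RT) = (2)(96485)(+1.80) / ((8.314)(318)) = 131.379.
log₁₀ K = 131.379 / ln 10 = 57.1.

57.1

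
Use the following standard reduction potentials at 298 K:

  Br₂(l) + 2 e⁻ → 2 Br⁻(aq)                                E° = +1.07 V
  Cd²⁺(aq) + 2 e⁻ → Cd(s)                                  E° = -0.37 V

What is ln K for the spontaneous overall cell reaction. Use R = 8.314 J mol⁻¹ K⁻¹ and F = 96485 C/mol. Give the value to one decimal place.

Cathode: Br₂/Br⁻; anode: Cd²⁺/Cd. E°cell = (+1.07) − (-0.37) = +1.44 V, with n = 2.
ΔG° = −nFE° = −RT ln K, so ln K = nFE°/(RT) = (2)(96485)(+1.44) / ((8.314)(298)) = 112.157.

112.2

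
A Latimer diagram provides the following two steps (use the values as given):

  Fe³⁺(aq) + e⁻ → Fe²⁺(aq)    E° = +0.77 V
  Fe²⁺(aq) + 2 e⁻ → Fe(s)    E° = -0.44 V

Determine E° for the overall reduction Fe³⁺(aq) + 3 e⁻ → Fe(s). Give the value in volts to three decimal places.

-0.037 V

Adding the free-energy changes (−nFE°) of the two steps gives −n₃FE°₃ = −n₁FE°₁ − n₂FE°₂.
E°₃ = (1×+0.77 + 2×-0.44) / 3 = (-0.110) / 3 = -0.037 V.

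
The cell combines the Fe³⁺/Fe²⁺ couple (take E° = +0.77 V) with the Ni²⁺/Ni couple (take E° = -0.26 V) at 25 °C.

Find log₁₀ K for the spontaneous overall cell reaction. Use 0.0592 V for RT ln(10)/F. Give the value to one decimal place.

Cathode: Fe³⁺/Fe²⁺; anode: Ni²⁺/Ni. E°cell = +1.03 V, n = 2.
log K = nE°cell / 0.0592 = (2)(+1.03) / 0.0592 = 34.8.

34.8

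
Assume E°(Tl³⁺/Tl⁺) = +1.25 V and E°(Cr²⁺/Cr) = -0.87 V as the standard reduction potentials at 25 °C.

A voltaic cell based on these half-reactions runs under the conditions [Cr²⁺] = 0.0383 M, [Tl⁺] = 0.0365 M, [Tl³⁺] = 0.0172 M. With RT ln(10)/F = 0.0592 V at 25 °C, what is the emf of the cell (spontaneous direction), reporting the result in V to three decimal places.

+2.152 V

Tl³⁺/Tl⁺ is the cathode (higher E°), Cr²⁺/Cr the anode: E°cell = +1.25 − (-0.87) = +2.12 V, n = 2.
Overall: Tl³⁺(aq) + Cr(s) → Tl⁺(aq) + Cr²⁺(aq)
Q = [Tl⁺]·[Cr²⁺] / ([Tl³⁺]); log Q = -1.090.
E = E° − (0.0592/n) log Q = +2.12 − (0.0592/2)(-1.090) = +2.152 V.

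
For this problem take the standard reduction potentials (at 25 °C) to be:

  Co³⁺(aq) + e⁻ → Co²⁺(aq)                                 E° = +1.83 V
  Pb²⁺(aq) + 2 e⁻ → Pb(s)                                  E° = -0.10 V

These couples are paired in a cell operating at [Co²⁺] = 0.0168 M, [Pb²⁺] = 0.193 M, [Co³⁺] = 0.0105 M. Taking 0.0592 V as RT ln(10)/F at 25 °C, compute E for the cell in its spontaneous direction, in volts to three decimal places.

+1.939 V

Co³⁺/Co²⁺ is the cathode (higher E°), Pb²⁺/Pb the anode: E°cell = +1.83 − (-0.10) = +1.93 V, n = 2.
Overall: 2 Co³⁺(aq) + Pb(s) → 2 Co²⁺(aq) + Pb²⁺(aq)
Q = [Co²⁺]^2·[Pb²⁺] / ([Co³⁺]^2); log Q = -0.306.
E = E° − (0.0592/n) log Q = +1.93 − (0.0592/2)(-0.306) = +1.939 V.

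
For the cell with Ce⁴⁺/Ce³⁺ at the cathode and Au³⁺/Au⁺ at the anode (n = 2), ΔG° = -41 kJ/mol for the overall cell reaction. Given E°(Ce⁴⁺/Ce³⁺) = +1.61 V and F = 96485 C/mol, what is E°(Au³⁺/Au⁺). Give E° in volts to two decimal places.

+1.40 V

E°cell = −ΔG°/(nF) = −(-41×10³)/((2)(96485)) = +0.212 V.
Since Ce⁴⁺/Ce³⁺ is the cathode and Au³⁺/Au⁺ the anode, E°cell = E°(Ce⁴⁺/Ce³⁺) − E°(Au³⁺/Au⁺).
So E°(Au³⁺/Au⁺) = E°(Ce⁴⁺/Ce³⁺) − E°cell = (+1.61) − (+0.212) = +1.40 V.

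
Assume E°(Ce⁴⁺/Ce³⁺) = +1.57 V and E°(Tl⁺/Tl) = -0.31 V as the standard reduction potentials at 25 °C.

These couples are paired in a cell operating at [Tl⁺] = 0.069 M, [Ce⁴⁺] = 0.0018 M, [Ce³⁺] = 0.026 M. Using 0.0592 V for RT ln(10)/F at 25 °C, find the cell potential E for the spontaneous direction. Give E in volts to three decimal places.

Ce⁴⁺/Ce³⁺ is the cathode (higher E°), Tl⁺/Tl the anode: E°cell = +1.57 − (-0.31) = +1.88 V, n = 1.
Overall: Ce⁴⁺(aq) + Tl(s) → Ce³⁺(aq) + Tl⁺(aq)
Q = [Ce³⁺]·[Tl⁺] / ([Ce⁴⁺]); log Q = -0.001.
E = E° − (0.0592/n) log Q = +1.88 − (0.0592/1)(-0.001) = +1.880 V.

+1.880 V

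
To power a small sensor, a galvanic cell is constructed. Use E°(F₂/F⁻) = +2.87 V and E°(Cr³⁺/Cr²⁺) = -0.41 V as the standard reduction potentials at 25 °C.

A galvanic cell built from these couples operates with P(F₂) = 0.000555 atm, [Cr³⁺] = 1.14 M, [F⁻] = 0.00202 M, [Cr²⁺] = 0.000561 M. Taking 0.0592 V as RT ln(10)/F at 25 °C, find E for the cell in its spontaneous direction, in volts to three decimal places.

+3.147 V

F₂/F⁻ is the cathode (higher E°), Cr³⁺/Cr²⁺ the anode: E°cell = +2.87 − (-0.41) = +3.28 V, n = 2.
Overall: F₂(g) + 2 Cr²⁺(aq) → 2 F⁻(aq) + 2 Cr³⁺(aq)
Q = [F⁻]^2·[Cr³⁺]^2 / (P(F₂)·[Cr²⁺]^2); log Q = 4.482.
E = E° − (0.0592/n) log Q = +3.28 − (0.0592/2)(4.482) = +3.147 V.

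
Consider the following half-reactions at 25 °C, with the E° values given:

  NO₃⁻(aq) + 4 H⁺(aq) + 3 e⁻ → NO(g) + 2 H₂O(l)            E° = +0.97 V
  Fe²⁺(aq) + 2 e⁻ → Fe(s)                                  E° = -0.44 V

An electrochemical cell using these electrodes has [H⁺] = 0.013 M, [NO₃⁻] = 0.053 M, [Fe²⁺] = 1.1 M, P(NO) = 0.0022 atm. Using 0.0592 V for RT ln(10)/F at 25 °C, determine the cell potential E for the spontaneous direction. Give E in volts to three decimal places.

+1.287 V

NO₃⁻/NO is the cathode (higher E°), Fe²⁺/Fe the anode: E°cell = +0.97 − (-0.44) = +1.41 V, n = 6.
Overall: 2 NO₃⁻(aq) + 8 H⁺(aq) + 3 Fe(s) → 2 NO(g) + 4 H₂O(l) + 3 Fe²⁺(aq)
Q = P(NO)^2·[Fe²⁺]^3 / ([NO₃⁻]^2·[H⁺]^8); log Q = 12.449.
E = E° − (0.0592/n) log Q = +1.41 − (0.0592/6)(12.449) = +1.287 V.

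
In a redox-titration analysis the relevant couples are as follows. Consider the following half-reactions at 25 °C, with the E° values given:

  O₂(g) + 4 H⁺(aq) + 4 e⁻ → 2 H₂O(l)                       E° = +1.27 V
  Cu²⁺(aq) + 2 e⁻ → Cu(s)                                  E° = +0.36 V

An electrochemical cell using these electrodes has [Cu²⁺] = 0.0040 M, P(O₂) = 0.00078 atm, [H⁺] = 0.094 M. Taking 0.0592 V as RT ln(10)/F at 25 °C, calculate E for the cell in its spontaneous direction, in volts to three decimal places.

O₂/H₂O is the cathode (higher E°), Cu²⁺/Cu the anode: E°cell = +1.27 − (+0.36) = +0.91 V, n = 4.
Overall: O₂(g) + 4 H⁺(aq) + 2 Cu(s) → 2 H₂O(l) + 2 Cu²⁺(aq)
Q = [Cu²⁺]^2 / (P(O₂)·[H⁺]^4); log Q = 2.420.
E = E° − (0.0592/n) log Q = +0.91 − (0.0592/4)(2.420) = +0.874 V.

+0.874 V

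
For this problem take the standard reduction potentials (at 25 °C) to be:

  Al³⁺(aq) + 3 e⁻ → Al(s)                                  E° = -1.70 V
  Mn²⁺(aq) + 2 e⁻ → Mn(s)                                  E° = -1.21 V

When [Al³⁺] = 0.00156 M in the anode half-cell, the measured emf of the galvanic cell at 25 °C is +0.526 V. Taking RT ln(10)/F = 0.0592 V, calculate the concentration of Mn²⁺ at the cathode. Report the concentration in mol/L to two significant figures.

Mn²⁺/Mn is the cathode, Al³⁺/Al the anode: E°cell = +0.49 V, n = 6.
Overall reaction: 3 Mn²⁺(aq) + 2 Al(s) → 3 Mn(s) + 2 Al³⁺(aq); Q = [Al³⁺]^2/[Mn²⁺]^3.
From E = E° − (0.0592/n) log Q: log Q = (E° − E)·n/0.0592 = (+0.49 − (+0.526))·6/0.0592 = -3.6486.
So 3·log[Mn²⁺] = 2·log(0.00156) − log Q = -5.6138 − (-3.6486) = -1.9652; log[Mn²⁺] = -1.9652 / 3 = -0.6551; [Mn²⁺] = 10^(-0.6551) ≈ 0.22 M.

0.22 M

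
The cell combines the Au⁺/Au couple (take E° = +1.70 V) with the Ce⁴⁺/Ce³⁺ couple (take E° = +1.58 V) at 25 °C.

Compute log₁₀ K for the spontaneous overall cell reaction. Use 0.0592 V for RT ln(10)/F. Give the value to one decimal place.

2.0

Cathode: Au⁺/Au; anode: Ce⁴⁺/Ce³⁺. E°cell = +0.12 V, n = 1.
log K = nE°cell / 0.0592 = (1)(+0.12) / 0.0592 = 2.0.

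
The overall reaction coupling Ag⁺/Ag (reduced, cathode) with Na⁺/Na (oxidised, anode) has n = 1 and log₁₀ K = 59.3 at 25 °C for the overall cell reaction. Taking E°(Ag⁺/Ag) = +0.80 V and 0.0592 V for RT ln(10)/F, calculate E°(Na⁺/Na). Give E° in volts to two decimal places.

-2.71 V

E°cell = (0.0592/n)·log K = (0.0592/1)(59.3) = +3.511 V.
Since Ag⁺/Ag is the cathode and Na⁺/Na the anode, E°cell = E°(Ag⁺/Ag) − E°(Na⁺/Na).
So E°(Na⁺/Na) = E°(Ag⁺/Ag) − E°cell = (+0.80) − (+3.511) = -2.71 V.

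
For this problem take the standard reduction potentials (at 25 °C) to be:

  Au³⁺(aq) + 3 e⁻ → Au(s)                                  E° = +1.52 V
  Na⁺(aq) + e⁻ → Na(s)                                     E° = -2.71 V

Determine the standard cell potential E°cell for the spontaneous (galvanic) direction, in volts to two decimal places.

The Au³⁺/Au couple has the higher reduction potential, so it is the cathode; Na⁺/Na is oxidised at the anode.
E°cell = E°(cathode) − E°(anode) = (+1.52) − (-2.71) = +4.23 V.

+4.23 V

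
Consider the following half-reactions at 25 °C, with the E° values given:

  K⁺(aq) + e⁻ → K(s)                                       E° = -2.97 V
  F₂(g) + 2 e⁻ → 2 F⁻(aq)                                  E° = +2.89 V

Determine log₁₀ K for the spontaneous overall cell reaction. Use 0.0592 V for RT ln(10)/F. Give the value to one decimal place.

Cathode: F₂/F⁻; anode: K⁺/K. E°cell = +5.86 V, n = 2.
log K = nE°cell / 0.0592 = (2)(+5.86) / 0.0592 = 198.0.

198.0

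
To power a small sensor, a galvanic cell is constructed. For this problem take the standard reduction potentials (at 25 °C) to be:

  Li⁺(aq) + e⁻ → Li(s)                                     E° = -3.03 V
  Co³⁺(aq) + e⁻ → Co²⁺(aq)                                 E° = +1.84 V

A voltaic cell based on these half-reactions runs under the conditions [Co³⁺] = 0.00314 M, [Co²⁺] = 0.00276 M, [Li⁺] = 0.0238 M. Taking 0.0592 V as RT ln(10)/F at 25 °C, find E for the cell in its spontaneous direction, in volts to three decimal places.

+4.969 V

Co³⁺/Co²⁺ is the cathode (higher E°), Li⁺/Li the anode: E°cell = +1.84 − (-3.03) = +4.87 V, n = 1.
Overall: Co³⁺(aq) + Li(s) → Co²⁺(aq) + Li⁺(aq)
Q = [Co²⁺]·[Li⁺] / ([Co³⁺]); log Q = -1.679.
E = E° − (0.0592/n) log Q = +4.87 − (0.0592/1)(-1.679) = +4.969 V.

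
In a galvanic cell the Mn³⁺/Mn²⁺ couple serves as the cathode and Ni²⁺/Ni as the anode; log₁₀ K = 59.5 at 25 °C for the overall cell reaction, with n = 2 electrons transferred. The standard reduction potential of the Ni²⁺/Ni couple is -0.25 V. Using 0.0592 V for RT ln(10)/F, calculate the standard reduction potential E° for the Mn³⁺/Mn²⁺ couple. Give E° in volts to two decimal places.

+1.51 V

E°cell = (0.0592/n)·log K = (0.0592/2)(59.5) = +1.761 V.
Since Mn³⁺/Mn²⁺ is the cathode and Ni²⁺/Ni the anode, E°cell = E°(Mn³⁺/Mn²⁺) − E°(Ni²⁺/Ni).
So E°(Mn³⁺/Mn²⁺) = E°cell + E°(Ni²⁺/Ni) = +1.761 + (-0.25) = +1.51 V.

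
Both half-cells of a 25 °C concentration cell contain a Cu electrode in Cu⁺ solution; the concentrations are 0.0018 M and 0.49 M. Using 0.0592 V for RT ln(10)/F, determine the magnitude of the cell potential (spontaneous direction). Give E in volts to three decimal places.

+0.144 V

For a concentration cell E°cell = 0. The 0.49 M side is the cathode (reduction is favoured where [Cu⁺] is higher).
With n = 1, E = −(0.0592/1) log([Cu⁺]ₐₙ/[Cu⁺]꜀ₐₜ) = −(0.0592/1) log(0.0018/0.49) = −(0.0592/1)(-2.435) = +0.144 V.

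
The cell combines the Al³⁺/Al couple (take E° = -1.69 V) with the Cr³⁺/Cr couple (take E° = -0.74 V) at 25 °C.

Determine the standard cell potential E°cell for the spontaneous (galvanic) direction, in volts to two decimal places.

+0.95 V

The Cr³⁺/Cr couple has the higher reduction potential, so it is the cathode; Al³⁺/Al is oxidised at the anode.
E°cell = E°(cathode) − E°(anode) = (-0.74) − (-1.69) = +0.95 V.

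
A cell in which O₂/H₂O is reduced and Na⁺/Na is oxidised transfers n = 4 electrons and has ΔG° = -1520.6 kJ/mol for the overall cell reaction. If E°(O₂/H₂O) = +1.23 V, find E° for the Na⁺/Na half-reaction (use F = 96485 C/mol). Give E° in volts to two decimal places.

E°cell = −ΔG°/(nF) = −(-1520.6×10³)/((4)(96485)) = +3.940 V.
Since O₂/H₂O is the cathode and Na⁺/Na the anode, E°cell = E°(O₂/H₂O) − E°(Na⁺/Na).
So E°(Na⁺/Na) = E°(O₂/H₂O) − E°cell = (+1.23) − (+3.940) = -2.71 V.

-2.71 V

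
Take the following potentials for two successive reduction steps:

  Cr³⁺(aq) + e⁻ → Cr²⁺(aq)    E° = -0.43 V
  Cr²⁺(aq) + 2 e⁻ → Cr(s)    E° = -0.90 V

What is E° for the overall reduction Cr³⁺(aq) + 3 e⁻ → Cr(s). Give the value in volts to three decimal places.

Adding the free-energy changes (−nFE°) of the two steps gives −n₃FE°₃ = −n₁FE°₁ − n₂FE°₂.
E°₃ = (1×-0.43 + 2×-0.90) / 3 = (-2.230) / 3 = -0.743 V.

-0.743 V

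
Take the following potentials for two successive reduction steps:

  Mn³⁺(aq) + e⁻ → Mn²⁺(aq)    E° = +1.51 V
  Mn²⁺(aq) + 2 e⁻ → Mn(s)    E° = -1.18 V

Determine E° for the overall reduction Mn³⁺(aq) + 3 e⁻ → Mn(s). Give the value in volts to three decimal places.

Standard free energies of sequential steps add: ΔG°₃ = ΔG°₁ + ΔG°₂, so n₃E°₃ = n₁E°₁ + n₂E°₂.
E°₃ = (1×+1.51 + 2×-1.18) / 3 = (-0.850) / 3 = -0.283 V.

-0.283 V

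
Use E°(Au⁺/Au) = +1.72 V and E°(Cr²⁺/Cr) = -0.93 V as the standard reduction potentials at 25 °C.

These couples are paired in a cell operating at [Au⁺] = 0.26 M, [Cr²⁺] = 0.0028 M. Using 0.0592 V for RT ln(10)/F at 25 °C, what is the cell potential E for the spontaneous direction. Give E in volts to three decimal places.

+2.691 V

Au⁺/Au is the cathode (higher E°), Cr²⁺/Cr the anode: E°cell = +1.72 − (-0.93) = +2.65 V, n = 2.
Overall: 2 Au⁺(aq) + Cr(s) → 2 Au(s) + Cr²⁺(aq)
Q = [Cr²⁺] / ([Au⁺]^2); log Q = -1.383.
E = E° − (0.0592/n) log Q = +2.65 − (0.0592/2)(-1.383) = +2.691 V.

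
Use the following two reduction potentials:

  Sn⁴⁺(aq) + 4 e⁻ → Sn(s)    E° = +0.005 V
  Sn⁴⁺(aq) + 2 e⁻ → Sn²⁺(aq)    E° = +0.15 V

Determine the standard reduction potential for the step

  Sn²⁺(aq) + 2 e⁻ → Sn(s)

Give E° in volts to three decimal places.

-0.140 V

Sequential free energies add, so n₃E°₃ = n₁E°₁ + n₂E°₂.
With n₃ = 4, and the known step contributing 2×(+0.15) V, the unknown satisfies 2·E° = 4×(+0.005) − 2×(+0.15) = -0.280.
E° = -0.280 / 2 = -0.140 V.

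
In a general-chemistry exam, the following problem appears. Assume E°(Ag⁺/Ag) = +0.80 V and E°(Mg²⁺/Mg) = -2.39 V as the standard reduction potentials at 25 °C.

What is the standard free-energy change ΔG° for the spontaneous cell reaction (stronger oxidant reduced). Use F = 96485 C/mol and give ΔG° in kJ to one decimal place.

Ag⁺/Ag (E° = +0.80 V) is the cathode; Mg²⁺/Mg (E° = -2.39 V) is the anode, so E°cell = +3.19 V.
Balancing electrons gives n = 2 (lcm of 1 and 2).
ΔG° = −nFE° = −(2)(96485)(+3.19) = -615,574 J = -615.6 kJ.

-615.6 kJ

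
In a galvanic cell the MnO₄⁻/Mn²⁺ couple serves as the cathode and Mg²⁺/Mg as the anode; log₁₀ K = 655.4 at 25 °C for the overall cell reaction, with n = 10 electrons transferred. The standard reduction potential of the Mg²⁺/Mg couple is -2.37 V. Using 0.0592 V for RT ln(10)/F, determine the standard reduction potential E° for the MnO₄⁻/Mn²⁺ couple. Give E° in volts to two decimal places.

+1.51 V

E°cell = (0.0592/n)·log K = (0.0592/10)(655.4) = +3.880 V.
Since MnO₄⁻/Mn²⁺ is the cathode and Mg²⁺/Mg the anode, E°cell = E°(MnO₄⁻/Mn²⁺) − E°(Mg²⁺/Mg).
So E°(MnO₄⁻/Mn²⁺) = E°cell + E°(Mg²⁺/Mg) = +3.880 + (-2.37) = +1.51 V.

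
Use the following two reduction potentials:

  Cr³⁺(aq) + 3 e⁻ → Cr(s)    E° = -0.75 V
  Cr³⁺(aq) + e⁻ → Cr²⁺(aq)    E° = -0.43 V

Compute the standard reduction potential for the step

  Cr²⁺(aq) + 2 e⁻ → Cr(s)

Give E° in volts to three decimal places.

-0.910 V

Sequential free energies add, so n₃E°₃ = n₁E°₁ + n₂E°₂.
With n₃ = 3, and the known step contributing 1×(-0.43) V, the unknown satisfies 2·E° = 3×(-0.75) − 1×(-0.43) = -1.820.
E° = -1.820 / 2 = -0.910 V.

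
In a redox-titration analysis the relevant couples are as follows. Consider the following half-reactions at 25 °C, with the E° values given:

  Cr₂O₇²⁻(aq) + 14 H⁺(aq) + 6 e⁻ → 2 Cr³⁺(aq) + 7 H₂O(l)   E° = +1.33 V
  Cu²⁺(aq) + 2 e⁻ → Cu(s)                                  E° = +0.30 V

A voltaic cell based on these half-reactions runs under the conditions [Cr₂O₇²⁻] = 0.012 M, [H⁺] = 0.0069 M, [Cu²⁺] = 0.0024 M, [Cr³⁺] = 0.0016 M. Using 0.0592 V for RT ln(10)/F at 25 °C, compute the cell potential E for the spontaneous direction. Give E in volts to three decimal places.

Cr₂O₇²⁻/Cr³⁺ is the cathode (higher E°), Cu²⁺/Cu the anode: E°cell = +1.33 − (+0.30) = +1.03 V, n = 6.
Overall: Cr₂O₇²⁻(aq) + 14 H⁺(aq) + 3 Cu(s) → 2 Cr³⁺(aq) + 7 H₂O(l) + 3 Cu²⁺(aq)
Q = [Cr³⁺]^2·[Cu²⁺]^3 / ([Cr₂O₇²⁻]·[H⁺]^14); log Q = 18.726.
E = E° − (0.0592/n) log Q = +1.03 − (0.0592/6)(18.726) = +0.845 V.

+0.845 V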